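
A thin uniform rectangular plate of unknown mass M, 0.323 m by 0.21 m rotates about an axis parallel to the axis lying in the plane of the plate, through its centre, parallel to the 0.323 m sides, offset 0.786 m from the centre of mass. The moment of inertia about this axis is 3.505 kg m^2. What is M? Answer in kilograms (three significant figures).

5.64

I = I_cm + Md² = (1/12)Mb² + Md² = M·[0.0833333·(0.21)² + (0.786)²] = M·0.62147.
So M = 3.505 / 0.62147 = 5.6398 kg.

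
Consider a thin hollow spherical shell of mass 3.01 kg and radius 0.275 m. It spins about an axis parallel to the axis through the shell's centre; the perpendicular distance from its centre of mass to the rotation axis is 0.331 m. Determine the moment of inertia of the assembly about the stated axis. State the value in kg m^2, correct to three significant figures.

I_cm = (2/3)MR² = (2/3)(3.01)(0.275)² = 0.15175 kg m^2; centre at d = 0.331 m, so I = I_cm + Md² gives I = 0.15175 + (3.01)(0.331)² = 0.48153 kg m^2.

0.482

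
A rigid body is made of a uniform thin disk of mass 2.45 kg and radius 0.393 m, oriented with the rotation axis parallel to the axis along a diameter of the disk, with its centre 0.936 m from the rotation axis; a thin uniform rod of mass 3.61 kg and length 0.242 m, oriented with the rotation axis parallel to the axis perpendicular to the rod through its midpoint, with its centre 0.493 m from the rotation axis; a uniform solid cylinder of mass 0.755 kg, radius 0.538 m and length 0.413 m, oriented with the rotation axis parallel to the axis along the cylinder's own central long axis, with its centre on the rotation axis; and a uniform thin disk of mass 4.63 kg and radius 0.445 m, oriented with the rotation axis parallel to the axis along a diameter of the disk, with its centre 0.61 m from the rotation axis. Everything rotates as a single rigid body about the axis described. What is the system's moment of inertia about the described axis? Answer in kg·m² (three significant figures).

Thin disk: I_cm = (1/4)MR² = (1/4)(2.45)(0.393)² = 0.0946 kg·m²; centre at d = 0.936 m, so I = I_cm + Md² gives I = 0.0946 + (2.45)(0.936)² = 2.241 kg·m².
Thin rod: I_cm = (1/12)ML² = (1/12)(3.61)(0.242)² = 0.017618 kg·m²; centre at d = 0.493 m, so I = I_cm + Md² gives I = 0.017618 + (3.61)(0.493)² = 0.89502 kg·m².
Solid cylinder: I_cm = (1/2)MR² = (1/2)(0.755)(0.538)² = 0.10927 kg·m²; axis through the centre, so I = 0.10927 kg·m².
Thin disk: I_cm = (1/4)MR² = (1/4)(4.63)(0.445)² = 0.22921 kg·m²; centre at d = 0.61 m, so I = I_cm + Md² gives I = 0.22921 + (4.63)(0.61)² = 1.952 kg·m².
Total I = 2.241 + 0.89502 + 0.10927 + 1.952 = 5.1974 kg·m².

5.20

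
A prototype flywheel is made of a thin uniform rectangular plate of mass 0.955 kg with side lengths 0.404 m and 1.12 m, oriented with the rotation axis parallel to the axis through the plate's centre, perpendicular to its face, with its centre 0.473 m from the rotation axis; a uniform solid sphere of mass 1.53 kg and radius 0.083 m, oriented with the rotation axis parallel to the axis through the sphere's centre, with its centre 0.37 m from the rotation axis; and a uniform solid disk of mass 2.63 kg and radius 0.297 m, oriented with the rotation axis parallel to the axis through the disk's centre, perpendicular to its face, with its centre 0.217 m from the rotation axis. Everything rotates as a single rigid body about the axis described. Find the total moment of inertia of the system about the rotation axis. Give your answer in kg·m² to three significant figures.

Rectangular plate: I_cm = (1/12)M(a²+b²) = (1/12)(0.955)[(0.404)² + (1.12)²] = 0.11282 kg·m²; centre at d = 0.473 m, so the parallel axis theorem gives I = 0.11282 + (0.955)(0.473)² = 0.32648 kg·m².
Solid sphere: I_cm = (2/5)MR² = (2/5)(1.53)(0.083)² = 0.0042161 kg·m²; centre at d = 0.37 m, so the parallel axis theorem gives I = 0.0042161 + (1.53)(0.37)² = 0.21367 kg·m².
Solid disk: I_cm = (1/2)MR² = (1/2)(2.63)(0.297)² = 0.11599 kg·m²; centre at d = 0.217 m, so the parallel axis theorem gives I = 0.11599 + (2.63)(0.217)² = 0.23984 kg·m².
Total I = 0.32648 + 0.21367 + 0.23984 = 0.77999 kg·m².

0.780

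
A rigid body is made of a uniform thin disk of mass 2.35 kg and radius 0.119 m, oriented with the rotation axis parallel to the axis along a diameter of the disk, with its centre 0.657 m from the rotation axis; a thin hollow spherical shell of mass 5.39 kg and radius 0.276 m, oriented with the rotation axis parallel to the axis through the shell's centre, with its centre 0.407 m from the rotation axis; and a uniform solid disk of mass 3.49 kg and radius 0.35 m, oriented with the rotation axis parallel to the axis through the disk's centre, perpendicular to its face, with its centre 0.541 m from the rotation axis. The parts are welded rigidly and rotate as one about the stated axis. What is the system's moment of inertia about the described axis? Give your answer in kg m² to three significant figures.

3.42

Thin disk: I_cm = (1/4)MR² = (1/4)(2.35)(0.119)² = 0.0083196 kg m²; centre at d = 0.657 m, so I = I_cm + Md² gives I = 0.0083196 + (2.35)(0.657)² = 1.0227 kg m².
Spherical shell: I_cm = (2/3)MR² = (2/3)(5.39)(0.276)² = 0.27373 kg m²; centre at d = 0.407 m, so I = I_cm + Md² gives I = 0.27373 + (5.39)(0.407)² = 1.1666 kg m².
Solid disk: I_cm = (1/2)MR² = (1/2)(3.49)(0.35)² = 0.21376 kg m²; centre at d = 0.541 m, so I = I_cm + Md² gives I = 0.21376 + (3.49)(0.541)² = 1.2352 kg m².
Total I = 1.0227 + 1.1666 + 1.2352 = 3.4245 kg m².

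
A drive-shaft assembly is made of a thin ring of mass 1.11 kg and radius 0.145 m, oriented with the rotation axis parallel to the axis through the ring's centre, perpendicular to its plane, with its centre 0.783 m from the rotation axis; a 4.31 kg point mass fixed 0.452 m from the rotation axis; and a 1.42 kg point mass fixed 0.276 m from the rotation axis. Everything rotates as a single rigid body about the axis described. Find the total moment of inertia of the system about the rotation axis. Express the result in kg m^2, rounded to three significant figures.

1.69

Thin ring: I_cm = MR² = (1.11)(0.145)² = 0.023338 kg m^2; centre at d = 0.783 m, so the parallel axis theorem gives I = 0.023338 + (1.11)(0.783)² = 0.70387 kg m^2.
Point mass: I_cm = 0; centre at d = 0.452 m, so the parallel axis theorem gives I = 0 + (4.31)(0.452)² = 0.88055 kg m^2.
Point mass: I_cm = 0; centre at d = 0.276 m, so the parallel axis theorem gives I = 0 + (1.42)(0.276)² = 0.10817 kg m^2.
Total I = 0.70387 + 0.88055 + 0.10817 = 1.6926 kg m^2.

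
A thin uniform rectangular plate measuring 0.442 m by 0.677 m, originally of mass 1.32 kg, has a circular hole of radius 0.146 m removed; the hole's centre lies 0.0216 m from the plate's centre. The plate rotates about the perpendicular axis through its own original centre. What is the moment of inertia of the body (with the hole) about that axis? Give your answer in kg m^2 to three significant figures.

Unpierced body about its centre: I₀ = (1/12)M(a²+b²) = (1/12)(1.32)[(0.442)² + (0.677)²] = 0.071906 kg m^2.
The removed disk has mass m = M·πr²/(ab) = (1.32)·π(0.146)²/(0.442·0.677) = 0.29541 kg (same uniform areal density).
Its moment of inertia about the rotation axis (parallel-axis theorem): I_hole = (1/2)mr² + md² = (1/2)(0.29541)(0.146)² + (0.29541)(0.0216)² = 0.0032863 kg m^2.
Treating the hole as negative mass, I = I₀ − I_hole = 0.071906 − 0.0032863 = 0.06862 kg m^2.

0.0686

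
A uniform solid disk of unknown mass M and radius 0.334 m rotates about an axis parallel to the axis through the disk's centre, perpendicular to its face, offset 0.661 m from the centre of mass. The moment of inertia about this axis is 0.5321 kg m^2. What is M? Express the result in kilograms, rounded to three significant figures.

I = I_cm + Md² = (1/2)MR² + Md² = M·[0.5·(0.334)² + (0.661)²] = M·0.4927.
So M = 0.5321 / 0.4927 = 1.08 kg.

1.08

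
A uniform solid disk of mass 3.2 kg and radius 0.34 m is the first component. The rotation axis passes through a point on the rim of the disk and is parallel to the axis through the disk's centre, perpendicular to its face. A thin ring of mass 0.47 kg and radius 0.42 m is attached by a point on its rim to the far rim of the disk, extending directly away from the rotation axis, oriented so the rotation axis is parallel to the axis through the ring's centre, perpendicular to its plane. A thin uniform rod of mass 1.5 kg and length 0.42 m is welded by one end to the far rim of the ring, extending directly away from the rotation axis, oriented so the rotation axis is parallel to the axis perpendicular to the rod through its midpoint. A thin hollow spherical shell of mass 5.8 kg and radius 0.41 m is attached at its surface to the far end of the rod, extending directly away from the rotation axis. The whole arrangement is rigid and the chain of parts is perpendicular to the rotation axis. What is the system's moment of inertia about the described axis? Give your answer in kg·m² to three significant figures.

Solid disk: I_cm = (1/2)MR² = (1/2)(3.2)(0.34)² = 0.18496 kg·m²; centre at d = 0.34 m, so I = I_cm + Md² gives I = 0.18496 + (3.2)(0.34)² = 0.55488 kg·m².
Thin ring: I_cm = MR² = (0.47)(0.42)² = 0.082908 kg·m²; centre at d = 0.34 + 0.34 + 0.42 = 1.1 m, so I = I_cm + Md² gives I = 0.082908 + (0.47)(1.1)² = 0.65161 kg·m².
Thin rod: I_cm = (1/12)ML² = (1/12)(1.5)(0.42)² = 0.02205 kg·m²; centre at d = 0.34 + 0.34 + 0.42 + 0.42 + 0.21 = 1.73 m, so I = I_cm + Md² gives I = 0.02205 + (1.5)(1.73)² = 4.5114 kg·m².
Spherical shell: I_cm = (2/3)MR² = (2/3)(5.8)(0.41)² = 0.64999 kg·m²; centre at d = 0.34 + 0.34 + 0.42 + 0.42 + 0.21 + 0.21 + 0.41 = 2.35 m, so I = I_cm + Md² gives I = 0.64999 + (5.8)(2.35)² = 32.68 kg·m².
Total I = 0.55488 + 0.65161 + 4.5114 + 32.68 = 38.398 kg·m².

38.4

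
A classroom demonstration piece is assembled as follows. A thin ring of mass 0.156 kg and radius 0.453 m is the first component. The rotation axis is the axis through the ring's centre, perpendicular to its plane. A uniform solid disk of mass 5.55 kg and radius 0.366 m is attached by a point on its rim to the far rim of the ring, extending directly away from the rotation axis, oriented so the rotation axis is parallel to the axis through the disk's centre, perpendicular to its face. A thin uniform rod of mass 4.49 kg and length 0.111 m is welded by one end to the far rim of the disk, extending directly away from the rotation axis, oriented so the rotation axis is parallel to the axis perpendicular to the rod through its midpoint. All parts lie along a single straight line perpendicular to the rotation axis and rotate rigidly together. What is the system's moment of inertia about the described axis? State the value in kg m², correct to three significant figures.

Thin ring: I_cm = MR² = (0.156)(0.453)² = 0.032013 kg m²; axis through the centre, so I = 0.032013 kg m².
Solid disk: I_cm = (1/2)MR² = (1/2)(5.55)(0.366)² = 0.37173 kg m²; centre at d = 0.453 + 0.366 = 0.819 m, so the parallel axis theorem gives I = 0.37173 + (5.55)(0.819)² = 4.0945 kg m².
Thin rod: I_cm = (1/12)ML² = (1/12)(4.49)(0.111)² = 0.0046101 kg m²; centre at d = 0.453 + 0.366 + 0.366 + 0.0555 = 1.2405 m, so the parallel axis theorem gives I = 0.0046101 + (4.49)(1.2405)² = 6.914 kg m².
Total I = 0.032013 + 4.0945 + 6.914 = 11.04 kg m².

11.0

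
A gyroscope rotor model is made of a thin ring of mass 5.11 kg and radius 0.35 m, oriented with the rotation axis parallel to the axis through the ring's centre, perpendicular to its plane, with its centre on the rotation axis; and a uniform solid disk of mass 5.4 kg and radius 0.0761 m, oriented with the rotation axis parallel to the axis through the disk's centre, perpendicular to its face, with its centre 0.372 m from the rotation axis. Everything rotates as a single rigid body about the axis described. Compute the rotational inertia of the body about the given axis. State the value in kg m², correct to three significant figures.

1.39

Thin ring: I_cm = MR² = (5.11)(0.35)² = 0.62597 kg m²; axis through the centre, so I = 0.62597 kg m².
Solid disk: I_cm = (1/2)MR² = (1/2)(5.4)(0.0761)² = 0.015636 kg m²; centre at d = 0.372 m, so the parallel axis theorem gives I = 0.015636 + (5.4)(0.372)² = 0.76291 kg m².
Total I = 0.62597 + 0.76291 = 1.3889 kg m².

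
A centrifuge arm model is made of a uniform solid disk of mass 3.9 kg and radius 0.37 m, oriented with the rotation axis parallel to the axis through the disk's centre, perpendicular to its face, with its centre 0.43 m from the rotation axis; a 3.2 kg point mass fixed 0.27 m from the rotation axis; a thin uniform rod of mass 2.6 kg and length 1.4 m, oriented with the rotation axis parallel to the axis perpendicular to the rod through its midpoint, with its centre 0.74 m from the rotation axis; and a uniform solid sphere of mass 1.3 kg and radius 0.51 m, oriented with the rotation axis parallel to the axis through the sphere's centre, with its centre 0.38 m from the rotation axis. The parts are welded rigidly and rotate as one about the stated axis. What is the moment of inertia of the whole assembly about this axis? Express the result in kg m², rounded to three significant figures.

Solid disk: I_cm = (1/2)MR² = (1/2)(3.9)(0.37)² = 0.26695 kg m²; centre at d = 0.43 m, so I = I_cm + Md² gives I = 0.26695 + (3.9)(0.43)² = 0.98806 kg m².
Point mass: I_cm = 0; centre at d = 0.27 m, so I = I_cm + Md² gives I = 0 + (3.2)(0.27)² = 0.23328 kg m².
Thin rod: I_cm = (1/12)ML² = (1/12)(2.6)(1.4)² = 0.42467 kg m²; centre at d = 0.74 m, so I = I_cm + Md² gives I = 0.42467 + (2.6)(0.74)² = 1.8484 kg m².
Solid sphere: I_cm = (2/5)MR² = (2/5)(1.3)(0.51)² = 0.13525 kg m²; centre at d = 0.38 m, so I = I_cm + Md² gives I = 0.13525 + (1.3)(0.38)² = 0.32297 kg m².
Total I = 0.98806 + 0.23328 + 1.8484 + 0.32297 = 3.3927 kg m².

3.39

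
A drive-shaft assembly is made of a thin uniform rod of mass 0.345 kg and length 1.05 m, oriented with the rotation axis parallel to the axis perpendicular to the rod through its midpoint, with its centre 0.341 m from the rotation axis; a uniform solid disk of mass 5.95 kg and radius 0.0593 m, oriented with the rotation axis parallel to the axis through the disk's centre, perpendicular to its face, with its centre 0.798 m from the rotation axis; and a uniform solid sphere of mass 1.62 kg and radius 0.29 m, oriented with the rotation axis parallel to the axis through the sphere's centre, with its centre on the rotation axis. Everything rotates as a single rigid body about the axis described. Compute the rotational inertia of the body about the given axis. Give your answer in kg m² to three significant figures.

3.93

Thin rod: I_cm = (1/12)ML² = (1/12)(0.345)(1.05)² = 0.031697 kg m²; centre at d = 0.341 m, so I = I_cm + Md² gives I = 0.031697 + (0.345)(0.341)² = 0.071814 kg m².
Solid disk: I_cm = (1/2)MR² = (1/2)(5.95)(0.0593)² = 0.010462 kg m²; centre at d = 0.798 m, so I = I_cm + Md² gives I = 0.010462 + (5.95)(0.798)² = 3.7994 kg m².
Solid sphere: I_cm = (2/5)MR² = (2/5)(1.62)(0.29)² = 0.054497 kg m²; axis through the centre, so I = 0.054497 kg m².
Total I = 0.071814 + 3.7994 + 0.054497 = 3.9258 kg m².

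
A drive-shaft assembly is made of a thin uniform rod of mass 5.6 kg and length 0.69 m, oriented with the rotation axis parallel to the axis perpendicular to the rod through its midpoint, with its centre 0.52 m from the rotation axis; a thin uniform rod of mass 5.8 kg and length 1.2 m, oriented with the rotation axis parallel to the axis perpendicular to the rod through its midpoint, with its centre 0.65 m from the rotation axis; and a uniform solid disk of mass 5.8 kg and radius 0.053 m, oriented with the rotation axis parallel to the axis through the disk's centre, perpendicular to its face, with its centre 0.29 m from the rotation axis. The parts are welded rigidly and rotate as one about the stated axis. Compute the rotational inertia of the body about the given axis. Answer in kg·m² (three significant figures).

Thin rod: I_cm = (1/12)ML² = (1/12)(5.6)(0.69)² = 0.22218 kg·m²; centre at d = 0.52 m, so I = I_cm + Md² gives I = 0.22218 + (5.6)(0.52)² = 1.7364 kg·m².
Thin rod: I_cm = (1/12)ML² = (1/12)(5.8)(1.2)² = 0.696 kg·m²; centre at d = 0.65 m, so I = I_cm + Md² gives I = 0.696 + (5.8)(0.65)² = 3.1465 kg·m².
Solid disk: I_cm = (1/2)MR² = (1/2)(5.8)(0.053)² = 0.0081461 kg·m²; centre at d = 0.29 m, so I = I_cm + Md² gives I = 0.0081461 + (5.8)(0.29)² = 0.49593 kg·m².
Total I = 1.7364 + 3.1465 + 0.49593 = 5.3788 kg·m².

5.38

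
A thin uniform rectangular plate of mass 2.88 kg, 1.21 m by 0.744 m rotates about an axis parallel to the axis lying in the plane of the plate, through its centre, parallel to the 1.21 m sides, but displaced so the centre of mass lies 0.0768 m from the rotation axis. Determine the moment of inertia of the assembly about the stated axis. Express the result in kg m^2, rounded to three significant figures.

0.150

I_cm = (1/12)Mb² = (1/12)(2.88)(0.744)² = 0.13285 kg m^2; centre at d = 0.0768 m, so I = I_cm + Md² gives I = 0.13285 + (2.88)(0.0768)² = 0.14984 kg m^2.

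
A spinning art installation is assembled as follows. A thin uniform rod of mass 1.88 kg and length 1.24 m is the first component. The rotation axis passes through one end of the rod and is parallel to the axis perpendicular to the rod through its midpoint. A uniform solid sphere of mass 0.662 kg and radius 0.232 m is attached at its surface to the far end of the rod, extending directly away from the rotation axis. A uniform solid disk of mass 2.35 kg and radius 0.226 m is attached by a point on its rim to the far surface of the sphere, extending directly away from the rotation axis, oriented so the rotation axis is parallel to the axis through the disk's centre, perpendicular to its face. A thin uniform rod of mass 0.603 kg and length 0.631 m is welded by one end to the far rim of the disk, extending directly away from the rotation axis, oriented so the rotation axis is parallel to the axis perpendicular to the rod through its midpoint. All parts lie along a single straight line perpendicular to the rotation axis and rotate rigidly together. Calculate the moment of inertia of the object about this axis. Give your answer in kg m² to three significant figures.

Thin rod: I_cm = (1/12)ML² = (1/12)(1.88)(1.24)² = 0.24089 kg m²; centre at d = 0.62 m, so I = I_cm + Md² gives I = 0.24089 + (1.88)(0.62)² = 0.96356 kg m².
Solid sphere: I_cm = (2/5)MR² = (2/5)(0.662)(0.232)² = 0.014253 kg m²; centre at d = 0.62 + 0.62 + 0.232 = 1.472 m, so I = I_cm + Md² gives I = 0.014253 + (0.662)(1.472)² = 1.4487 kg m².
Solid disk: I_cm = (1/2)MR² = (1/2)(2.35)(0.226)² = 0.060014 kg m²; centre at d = 0.62 + 0.62 + 0.232 + 0.232 + 0.226 = 1.93 m, so I = I_cm + Md² gives I = 0.060014 + (2.35)(1.93)² = 8.8135 kg m².
Thin rod: I_cm = (1/12)ML² = (1/12)(0.603)(0.631)² = 0.020008 kg m²; centre at d = 0.62 + 0.62 + 0.232 + 0.232 + 0.226 + 0.226 + 0.3155 = 2.4715 m, so I = I_cm + Md² gives I = 0.020008 + (0.603)(2.4715)² = 3.7033 kg m².
Total I = 0.96356 + 1.4487 + 8.8135 + 3.7033 = 14.929 kg m².

14.9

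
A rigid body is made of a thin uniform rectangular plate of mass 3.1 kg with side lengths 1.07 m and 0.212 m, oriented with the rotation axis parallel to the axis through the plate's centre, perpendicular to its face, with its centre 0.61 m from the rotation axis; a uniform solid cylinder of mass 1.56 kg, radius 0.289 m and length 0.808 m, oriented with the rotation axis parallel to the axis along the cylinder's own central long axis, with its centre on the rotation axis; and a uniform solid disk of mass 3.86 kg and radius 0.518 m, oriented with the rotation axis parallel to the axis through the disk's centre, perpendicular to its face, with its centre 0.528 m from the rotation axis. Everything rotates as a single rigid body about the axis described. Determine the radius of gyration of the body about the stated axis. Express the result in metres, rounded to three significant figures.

Rectangular plate: I_cm = (1/12)M(a²+b²) = (1/12)(3.1)[(1.07)² + (0.212)²] = 0.30738 kg m^2; centre at d = 0.61 m, so I = I_cm + Md² gives I = 0.30738 + (3.1)(0.61)² = 1.4609 kg m^2.
Solid cylinder: I_cm = (1/2)MR² = (1/2)(1.56)(0.289)² = 0.065146 kg m^2; axis through the centre, so I = 0.065146 kg m^2.
Solid disk: I_cm = (1/2)MR² = (1/2)(3.86)(0.518)² = 0.51787 kg m^2; centre at d = 0.528 m, so I = I_cm + Md² gives I = 0.51787 + (3.86)(0.528)² = 1.594 kg m^2.
Total I = 3.12 kg m^2; total mass M = 8.52 kg.
k = √(I/M) = √(3.12/8.52) = 0.60514 m.

0.605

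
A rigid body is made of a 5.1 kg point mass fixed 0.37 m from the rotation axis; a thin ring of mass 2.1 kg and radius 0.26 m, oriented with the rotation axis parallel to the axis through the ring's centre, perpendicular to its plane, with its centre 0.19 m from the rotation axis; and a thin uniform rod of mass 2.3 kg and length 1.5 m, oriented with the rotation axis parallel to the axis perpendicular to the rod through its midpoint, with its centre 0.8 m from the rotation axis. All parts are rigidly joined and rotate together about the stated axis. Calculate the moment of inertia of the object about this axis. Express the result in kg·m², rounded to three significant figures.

2.82

Point mass: I_cm = 0; centre at d = 0.37 m, so I = I_cm + Md² gives I = 0 + (5.1)(0.37)² = 0.69819 kg·m².
Thin ring: I_cm = MR² = (2.1)(0.26)² = 0.14196 kg·m²; centre at d = 0.19 m, so I = I_cm + Md² gives I = 0.14196 + (2.1)(0.19)² = 0.21777 kg·m².
Thin rod: I_cm = (1/12)ML² = (1/12)(2.3)(1.5)² = 0.43125 kg·m²; centre at d = 0.8 m, so I = I_cm + Md² gives I = 0.43125 + (2.3)(0.8)² = 1.9033 kg·m².
Total I = 0.69819 + 0.21777 + 1.9033 = 2.8192 kg·m².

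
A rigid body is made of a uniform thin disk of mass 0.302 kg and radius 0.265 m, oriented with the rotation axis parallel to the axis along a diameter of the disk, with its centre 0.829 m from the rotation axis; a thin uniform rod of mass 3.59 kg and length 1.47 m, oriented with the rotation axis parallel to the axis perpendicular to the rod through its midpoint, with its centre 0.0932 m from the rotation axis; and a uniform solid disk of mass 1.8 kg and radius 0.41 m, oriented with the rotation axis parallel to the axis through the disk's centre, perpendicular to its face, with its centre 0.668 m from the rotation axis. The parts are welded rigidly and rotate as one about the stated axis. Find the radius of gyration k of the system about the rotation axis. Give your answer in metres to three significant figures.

0.569

Thin disk: I_cm = (1/4)MR² = (1/4)(0.302)(0.265)² = 0.005302 kg m²; centre at d = 0.829 m, so I = I_cm + Md² gives I = 0.005302 + (0.302)(0.829)² = 0.21285 kg m².
Thin rod: I_cm = (1/12)ML² = (1/12)(3.59)(1.47)² = 0.64647 kg m²; centre at d = 0.0932 m, so I = I_cm + Md² gives I = 0.64647 + (3.59)(0.0932)² = 0.67765 kg m².
Solid disk: I_cm = (1/2)MR² = (1/2)(1.8)(0.41)² = 0.15129 kg m²; centre at d = 0.668 m, so I = I_cm + Md² gives I = 0.15129 + (1.8)(0.668)² = 0.95449 kg m².
Total I = 1.845 kg m²; total mass M = 5.692 kg.
k = √(I/M) = √(1.845/5.692) = 0.56933 m.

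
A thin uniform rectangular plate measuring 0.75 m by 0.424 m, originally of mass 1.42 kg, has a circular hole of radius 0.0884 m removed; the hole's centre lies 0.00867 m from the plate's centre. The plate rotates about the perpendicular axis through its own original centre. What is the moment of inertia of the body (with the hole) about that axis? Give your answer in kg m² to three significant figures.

0.0874

Unpierced body about its centre: I₀ = (1/12)M(a²+b²) = (1/12)(1.42)[(0.75)² + (0.424)²] = 0.087836 kg m².
The removed disk has mass m = M·πr²/(ab) = (1.42)·π(0.0884)²/(0.75·0.424) = 0.10963 kg (same uniform areal density).
Its moment of inertia about the rotation axis (parallel-axis theorem): I_hole = (1/2)mr² + md² = (1/2)(0.10963)(0.0884)² + (0.10963)(0.00867)² = 0.00043658 kg m².
Treating the hole as negative mass, I = I₀ − I_hole = 0.087836 − 0.00043658 = 0.087399 kg m².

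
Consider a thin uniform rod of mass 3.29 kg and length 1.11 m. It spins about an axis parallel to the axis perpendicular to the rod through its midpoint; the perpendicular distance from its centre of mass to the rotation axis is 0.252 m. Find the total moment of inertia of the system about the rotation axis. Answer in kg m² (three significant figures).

I_cm = (1/12)ML² = (1/12)(3.29)(1.11)² = 0.3378 kg m²; centre at d = 0.252 m, so the parallel axis theorem gives I = 0.3378 + (3.29)(0.252)² = 0.54673 kg m².

0.547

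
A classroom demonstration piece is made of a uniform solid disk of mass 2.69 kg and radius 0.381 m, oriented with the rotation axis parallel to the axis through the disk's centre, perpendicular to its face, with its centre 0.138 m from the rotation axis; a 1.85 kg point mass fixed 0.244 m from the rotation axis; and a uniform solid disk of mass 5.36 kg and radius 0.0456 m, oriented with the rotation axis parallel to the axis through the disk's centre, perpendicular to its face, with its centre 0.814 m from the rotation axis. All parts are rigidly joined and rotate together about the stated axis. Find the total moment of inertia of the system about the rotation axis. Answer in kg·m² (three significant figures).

Solid disk: I_cm = (1/2)MR² = (1/2)(2.69)(0.381)² = 0.19524 kg·m²; centre at d = 0.138 m, so I = I_cm + Md² gives I = 0.19524 + (2.69)(0.138)² = 0.24647 kg·m².
Point mass: I_cm = 0; centre at d = 0.244 m, so I = I_cm + Md² gives I = 0 + (1.85)(0.244)² = 0.11014 kg·m².
Solid disk: I_cm = (1/2)MR² = (1/2)(5.36)(0.0456)² = 0.0055727 kg·m²; centre at d = 0.814 m, so I = I_cm + Md² gives I = 0.0055727 + (5.36)(0.814)² = 3.5571 kg·m².
Total I = 0.24647 + 0.11014 + 3.5571 = 3.9137 kg·m².

3.91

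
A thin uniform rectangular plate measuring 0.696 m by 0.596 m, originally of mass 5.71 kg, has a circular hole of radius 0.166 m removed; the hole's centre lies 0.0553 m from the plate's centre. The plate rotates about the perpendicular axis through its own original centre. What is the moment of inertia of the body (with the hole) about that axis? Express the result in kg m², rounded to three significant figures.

0.379

Unpierced body about its centre: I₀ = (1/12)M(a²+b²) = (1/12)(5.71)[(0.696)² + (0.596)²] = 0.39952 kg m².
The removed disk has mass m = M·πr²/(ab) = (5.71)·π(0.166)²/(0.696·0.596) = 1.1916 kg (same uniform areal density).
Its moment of inertia about the rotation axis (parallel-axis theorem): I_hole = (1/2)mr² + md² = (1/2)(1.1916)(0.166)² + (1.1916)(0.0553)² = 0.020063 kg m².
Treating the hole as negative mass, I = I₀ − I_hole = 0.39952 − 0.020063 = 0.37946 kg m².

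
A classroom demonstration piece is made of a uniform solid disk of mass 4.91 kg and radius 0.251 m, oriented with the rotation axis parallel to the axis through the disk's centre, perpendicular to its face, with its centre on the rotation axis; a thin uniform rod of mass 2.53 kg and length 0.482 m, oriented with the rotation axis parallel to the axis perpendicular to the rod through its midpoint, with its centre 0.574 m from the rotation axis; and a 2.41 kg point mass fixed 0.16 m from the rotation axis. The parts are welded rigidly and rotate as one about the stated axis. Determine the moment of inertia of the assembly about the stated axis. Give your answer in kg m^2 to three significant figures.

1.10

Solid disk: I_cm = (1/2)MR² = (1/2)(4.91)(0.251)² = 0.15467 kg m^2; axis through the centre, so I = 0.15467 kg m^2.
Thin rod: I_cm = (1/12)ML² = (1/12)(2.53)(0.482)² = 0.048982 kg m^2; centre at d = 0.574 m, so I = I_cm + Md² gives I = 0.048982 + (2.53)(0.574)² = 0.88256 kg m^2.
Point mass: I_cm = 0; centre at d = 0.16 m, so I = I_cm + Md² gives I = 0 + (2.41)(0.16)² = 0.061696 kg m^2.
Total I = 0.15467 + 0.88256 + 0.061696 = 1.0989 kg m^2.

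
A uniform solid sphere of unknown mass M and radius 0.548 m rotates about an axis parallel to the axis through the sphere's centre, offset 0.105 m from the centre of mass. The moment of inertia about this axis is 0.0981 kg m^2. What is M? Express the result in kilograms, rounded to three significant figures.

0.748

I = I_cm + Md² = (2/5)MR² + Md² = M·[0.4·(0.548)² + (0.105)²] = M·0.13115.
So M = 0.0981 / 0.13115 = 0.74802 kg.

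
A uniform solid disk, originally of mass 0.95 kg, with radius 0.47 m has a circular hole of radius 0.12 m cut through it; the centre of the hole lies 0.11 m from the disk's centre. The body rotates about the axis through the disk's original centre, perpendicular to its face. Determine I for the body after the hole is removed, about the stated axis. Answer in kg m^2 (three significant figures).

Unpierced body about its centre: I₀ = (1/2)MR² = (1/2)(0.95)(0.47)² = 0.10493 kg m^2.
The removed disk has mass m = M·(r/R)² = (0.95)(0.12/0.47)² = 0.061928 kg (same uniform areal density).
Its moment of inertia about the rotation axis (parallel-axis theorem): I_hole = (1/2)mr² + md² = (1/2)(0.061928)(0.12)² + (0.061928)(0.11)² = 0.0011952 kg m^2.
Treating the hole as negative mass, I = I₀ − I_hole = 0.10493 − 0.0011952 = 0.10373 kg m^2.

0.104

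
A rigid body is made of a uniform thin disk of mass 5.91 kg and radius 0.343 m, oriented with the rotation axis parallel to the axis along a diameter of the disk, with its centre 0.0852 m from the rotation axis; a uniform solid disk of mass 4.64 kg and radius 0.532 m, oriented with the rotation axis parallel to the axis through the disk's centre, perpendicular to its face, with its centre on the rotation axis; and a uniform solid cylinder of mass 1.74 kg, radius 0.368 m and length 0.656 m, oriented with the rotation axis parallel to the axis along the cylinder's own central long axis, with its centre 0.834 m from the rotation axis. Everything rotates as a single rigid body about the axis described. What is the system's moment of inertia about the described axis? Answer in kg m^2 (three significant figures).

2.20

Thin disk: I_cm = (1/4)MR² = (1/4)(5.91)(0.343)² = 0.17383 kg m^2; centre at d = 0.0852 m, so the parallel axis theorem gives I = 0.17383 + (5.91)(0.0852)² = 0.21673 kg m^2.
Solid disk: I_cm = (1/2)MR² = (1/2)(4.64)(0.532)² = 0.65662 kg m^2; axis through the centre, so I = 0.65662 kg m^2.
Solid cylinder: I_cm = (1/2)MR² = (1/2)(1.74)(0.368)² = 0.11782 kg m^2; centre at d = 0.834 m, so the parallel axis theorem gives I = 0.11782 + (1.74)(0.834)² = 1.3281 kg m^2.
Total I = 0.21673 + 0.65662 + 1.3281 = 2.2014 kg m^2.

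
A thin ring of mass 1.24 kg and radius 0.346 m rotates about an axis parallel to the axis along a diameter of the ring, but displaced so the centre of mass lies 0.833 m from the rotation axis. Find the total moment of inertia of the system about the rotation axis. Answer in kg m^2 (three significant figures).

0.935

I_cm = (1/2)MR² = (1/2)(1.24)(0.346)² = 0.074224 kg m^2; centre at d = 0.833 m, so the parallel axis theorem gives I = 0.074224 + (1.24)(0.833)² = 0.93465 kg m^2.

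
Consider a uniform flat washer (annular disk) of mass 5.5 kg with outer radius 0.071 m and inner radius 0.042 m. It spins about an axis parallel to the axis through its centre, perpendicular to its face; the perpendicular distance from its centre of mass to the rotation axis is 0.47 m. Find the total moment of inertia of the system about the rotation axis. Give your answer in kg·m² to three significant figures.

1.23

I_cm = (1/2)M(R²+r²) = (1/2)(5.5)[(0.071)² + (0.042)²] = 0.018714 kg·m²; centre at d = 0.47 m, so the parallel axis theorem gives I = 0.018714 + (5.5)(0.47)² = 1.2337 kg·m².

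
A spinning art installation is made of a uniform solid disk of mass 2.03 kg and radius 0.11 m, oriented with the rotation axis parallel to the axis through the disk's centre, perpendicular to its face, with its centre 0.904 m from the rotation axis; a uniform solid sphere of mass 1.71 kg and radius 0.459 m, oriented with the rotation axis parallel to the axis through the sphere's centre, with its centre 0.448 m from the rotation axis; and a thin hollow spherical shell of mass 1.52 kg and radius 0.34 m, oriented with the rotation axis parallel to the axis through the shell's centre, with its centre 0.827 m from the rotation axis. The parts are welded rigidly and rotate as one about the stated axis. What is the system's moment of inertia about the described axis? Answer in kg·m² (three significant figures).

Solid disk: I_cm = (1/2)MR² = (1/2)(2.03)(0.11)² = 0.012281 kg·m²; centre at d = 0.904 m, so the parallel axis theorem gives I = 0.012281 + (2.03)(0.904)² = 1.6712 kg·m².
Solid sphere: I_cm = (2/5)MR² = (2/5)(1.71)(0.459)² = 0.14411 kg·m²; centre at d = 0.448 m, so the parallel axis theorem gives I = 0.14411 + (1.71)(0.448)² = 0.48731 kg·m².
Spherical shell: I_cm = (2/3)MR² = (2/3)(1.52)(0.34)² = 0.11714 kg·m²; centre at d = 0.827 m, so the parallel axis theorem gives I = 0.11714 + (1.52)(0.827)² = 1.1567 kg·m².
Total I = 1.6712 + 0.48731 + 1.1567 = 3.3153 kg·m².

3.32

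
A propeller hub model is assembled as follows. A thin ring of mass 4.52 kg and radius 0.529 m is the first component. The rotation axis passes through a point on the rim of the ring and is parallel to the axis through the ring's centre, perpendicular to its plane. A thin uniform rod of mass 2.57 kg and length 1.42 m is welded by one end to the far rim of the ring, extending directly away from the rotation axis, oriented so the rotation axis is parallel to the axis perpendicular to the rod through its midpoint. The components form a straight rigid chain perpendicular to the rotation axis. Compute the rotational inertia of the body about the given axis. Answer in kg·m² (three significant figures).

Thin ring: I_cm = MR² = (4.52)(0.529)² = 1.2649 kg·m²; centre at d = 0.529 m, so I = I_cm + Md² gives I = 1.2649 + (4.52)(0.529)² = 2.5298 kg·m².
Thin rod: I_cm = (1/12)ML² = (1/12)(2.57)(1.42)² = 0.43185 kg·m²; centre at d = 0.529 + 0.529 + 0.71 = 1.768 m, so I = I_cm + Md² gives I = 0.43185 + (2.57)(1.768)² = 8.4652 kg·m².
Total I = 2.5298 + 8.4652 = 10.995 kg·m².

11.0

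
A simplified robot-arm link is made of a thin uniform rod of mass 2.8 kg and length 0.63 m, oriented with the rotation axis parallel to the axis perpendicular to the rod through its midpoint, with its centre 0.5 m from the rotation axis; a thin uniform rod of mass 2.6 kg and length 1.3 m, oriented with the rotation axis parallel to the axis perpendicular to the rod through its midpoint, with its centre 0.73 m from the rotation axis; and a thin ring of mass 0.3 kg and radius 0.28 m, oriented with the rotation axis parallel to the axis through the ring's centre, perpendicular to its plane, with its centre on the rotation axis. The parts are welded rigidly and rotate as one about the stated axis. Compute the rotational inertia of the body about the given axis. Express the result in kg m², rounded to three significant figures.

Thin rod: I_cm = (1/12)ML² = (1/12)(2.8)(0.63)² = 0.09261 kg m²; centre at d = 0.5 m, so I = I_cm + Md² gives I = 0.09261 + (2.8)(0.5)² = 0.79261 kg m².
Thin rod: I_cm = (1/12)ML² = (1/12)(2.6)(1.3)² = 0.36617 kg m²; centre at d = 0.73 m, so I = I_cm + Md² gives I = 0.36617 + (2.6)(0.73)² = 1.7517 kg m².
Thin ring: I_cm = MR² = (0.3)(0.28)² = 0.02352 kg m²; axis through the centre, so I = 0.02352 kg m².
Total I = 0.79261 + 1.7517 + 0.02352 = 2.5678 kg m².

2.57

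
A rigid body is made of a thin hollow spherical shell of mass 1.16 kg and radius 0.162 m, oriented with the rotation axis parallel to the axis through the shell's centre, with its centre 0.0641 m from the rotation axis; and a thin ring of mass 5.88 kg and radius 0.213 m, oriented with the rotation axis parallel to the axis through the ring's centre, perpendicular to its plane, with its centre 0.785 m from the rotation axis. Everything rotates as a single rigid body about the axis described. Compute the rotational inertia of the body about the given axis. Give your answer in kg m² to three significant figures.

Spherical shell: I_cm = (2/3)MR² = (2/3)(1.16)(0.162)² = 0.020295 kg m²; centre at d = 0.0641 m, so I = I_cm + Md² gives I = 0.020295 + (1.16)(0.0641)² = 0.025062 kg m².
Thin ring: I_cm = MR² = (5.88)(0.213)² = 0.26677 kg m²; centre at d = 0.785 m, so I = I_cm + Md² gives I = 0.26677 + (5.88)(0.785)² = 3.8902 kg m².
Total I = 0.025062 + 3.8902 = 3.9152 kg m².

3.92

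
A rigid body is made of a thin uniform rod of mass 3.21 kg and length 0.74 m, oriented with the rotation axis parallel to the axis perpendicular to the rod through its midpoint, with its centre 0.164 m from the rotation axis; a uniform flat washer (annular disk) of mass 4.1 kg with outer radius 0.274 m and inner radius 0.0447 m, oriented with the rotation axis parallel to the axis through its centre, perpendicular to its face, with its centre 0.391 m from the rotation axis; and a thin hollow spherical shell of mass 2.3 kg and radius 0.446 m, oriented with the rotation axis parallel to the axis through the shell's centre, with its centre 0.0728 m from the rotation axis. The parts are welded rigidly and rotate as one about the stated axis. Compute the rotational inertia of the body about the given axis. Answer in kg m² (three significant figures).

Thin rod: I_cm = (1/12)ML² = (1/12)(3.21)(0.74)² = 0.14648 kg m²; centre at d = 0.164 m, so the parallel axis theorem gives I = 0.14648 + (3.21)(0.164)² = 0.23282 kg m².
Annular disk: I_cm = (1/2)M(R²+r²) = (1/2)(4.1)[(0.274)² + (0.0447)²] = 0.158 kg m²; centre at d = 0.391 m, so the parallel axis theorem gives I = 0.158 + (4.1)(0.391)² = 0.78481 kg m².
Spherical shell: I_cm = (2/3)MR² = (2/3)(2.3)(0.446)² = 0.305 kg m²; centre at d = 0.0728 m, so the parallel axis theorem gives I = 0.305 + (2.3)(0.0728)² = 0.31719 kg m².
Total I = 0.23282 + 0.78481 + 0.31719 = 1.3348 kg m².

1.33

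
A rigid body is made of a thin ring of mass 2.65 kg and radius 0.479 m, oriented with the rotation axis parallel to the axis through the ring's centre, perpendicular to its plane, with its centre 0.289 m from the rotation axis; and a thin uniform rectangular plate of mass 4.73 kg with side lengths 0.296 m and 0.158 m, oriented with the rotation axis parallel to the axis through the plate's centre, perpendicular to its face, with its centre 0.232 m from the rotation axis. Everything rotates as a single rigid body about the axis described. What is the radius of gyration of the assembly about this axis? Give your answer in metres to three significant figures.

0.391

Thin ring: I_cm = MR² = (2.65)(0.479)² = 0.60802 kg·m²; centre at d = 0.289 m, so I = I_cm + Md² gives I = 0.60802 + (2.65)(0.289)² = 0.82935 kg·m².
Rectangular plate: I_cm = (1/12)M(a²+b²) = (1/12)(4.73)[(0.296)² + (0.158)²] = 0.044375 kg·m²; centre at d = 0.232 m, so I = I_cm + Md² gives I = 0.044375 + (4.73)(0.232)² = 0.29896 kg·m².
Total I = 1.1283 kg·m²; total mass M = 7.38 kg.
k = √(I/M) = √(1.1283/7.38) = 0.39101 m.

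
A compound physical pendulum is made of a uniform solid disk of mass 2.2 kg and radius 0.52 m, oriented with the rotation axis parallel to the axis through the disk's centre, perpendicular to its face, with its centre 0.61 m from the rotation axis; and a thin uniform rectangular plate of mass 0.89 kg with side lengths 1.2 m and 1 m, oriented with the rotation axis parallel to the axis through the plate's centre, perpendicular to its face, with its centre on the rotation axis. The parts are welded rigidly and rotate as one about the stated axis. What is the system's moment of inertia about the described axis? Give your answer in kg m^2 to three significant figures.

1.30

Solid disk: I_cm = (1/2)MR² = (1/2)(2.2)(0.52)² = 0.29744 kg m^2; centre at d = 0.61 m, so the parallel axis theorem gives I = 0.29744 + (2.2)(0.61)² = 1.1161 kg m^2.
Rectangular plate: I_cm = (1/12)M(a²+b²) = (1/12)(0.89)[(1.2)² + (1)²] = 0.18097 kg m^2; axis through the centre, so I = 0.18097 kg m^2.
Total I = 1.1161 + 0.18097 = 1.297 kg m^2.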